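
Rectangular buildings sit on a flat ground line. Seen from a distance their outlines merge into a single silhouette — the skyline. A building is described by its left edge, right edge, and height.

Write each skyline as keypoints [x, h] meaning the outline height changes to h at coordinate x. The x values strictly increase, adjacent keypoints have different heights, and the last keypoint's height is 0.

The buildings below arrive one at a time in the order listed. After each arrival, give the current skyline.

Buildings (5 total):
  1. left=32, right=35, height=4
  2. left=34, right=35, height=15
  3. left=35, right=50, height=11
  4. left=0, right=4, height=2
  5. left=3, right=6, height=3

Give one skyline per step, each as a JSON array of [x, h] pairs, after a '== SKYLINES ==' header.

== SKYLINES ==
[[32,4],[35,0]]
[[32,4],[34,15],[35,0]]
[[32,4],[34,15],[35,11],[50,0]]
[[0,2],[4,0],[32,4],[34,15],[35,11],[50,0]]
[[0,2],[3,3],[6,0],[32,4],[34,15],[35,11],[50,0]]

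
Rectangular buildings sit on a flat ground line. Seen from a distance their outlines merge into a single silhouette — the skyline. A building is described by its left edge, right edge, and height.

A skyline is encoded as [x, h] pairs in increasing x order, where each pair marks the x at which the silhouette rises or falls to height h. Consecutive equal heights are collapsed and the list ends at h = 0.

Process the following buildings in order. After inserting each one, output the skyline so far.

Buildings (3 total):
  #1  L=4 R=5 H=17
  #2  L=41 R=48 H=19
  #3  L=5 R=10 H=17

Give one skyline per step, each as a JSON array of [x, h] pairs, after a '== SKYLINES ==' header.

== SKYLINES ==
[[4,17],[5,0]]
[[4,17],[5,0],[41,19],[48,0]]
[[4,17],[10,0],[41,19],[48,0]]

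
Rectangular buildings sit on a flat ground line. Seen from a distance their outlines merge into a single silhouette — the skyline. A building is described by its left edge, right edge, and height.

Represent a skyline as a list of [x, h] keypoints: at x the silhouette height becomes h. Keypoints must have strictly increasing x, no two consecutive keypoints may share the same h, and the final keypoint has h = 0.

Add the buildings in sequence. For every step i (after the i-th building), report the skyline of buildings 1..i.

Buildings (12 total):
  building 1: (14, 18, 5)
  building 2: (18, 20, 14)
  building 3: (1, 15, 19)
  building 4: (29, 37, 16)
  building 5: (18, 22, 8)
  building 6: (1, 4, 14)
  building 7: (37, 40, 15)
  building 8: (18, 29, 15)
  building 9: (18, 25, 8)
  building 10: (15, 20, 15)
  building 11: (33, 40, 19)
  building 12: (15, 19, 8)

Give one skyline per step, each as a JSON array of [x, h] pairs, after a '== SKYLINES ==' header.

== SKYLINES ==
[[14,5],[18,0]]
[[14,5],[18,14],[20,0]]
[[1,19],[15,5],[18,14],[20,0]]
[[1,19],[15,5],[18,14],[20,0],[29,16],[37,0]]
[[1,19],[15,5],[18,14],[20,8],[22,0],[29,16],[37,0]]
[[1,19],[15,5],[18,14],[20,8],[22,0],[29,16],[37,0]]
[[1,19],[15,5],[18,14],[20,8],[22,0],[29,16],[37,15],[40,0]]
[[1,19],[15,5],[18,15],[29,16],[37,15],[40,0]]
[[1,19],[15,5],[18,15],[29,16],[37,15],[40,0]]
[[1,19],[15,15],[29,16],[37,15],[40,0]]
[[1,19],[15,15],[29,16],[33,19],[40,0]]
[[1,19],[15,15],[29,16],[33,19],[40,0]]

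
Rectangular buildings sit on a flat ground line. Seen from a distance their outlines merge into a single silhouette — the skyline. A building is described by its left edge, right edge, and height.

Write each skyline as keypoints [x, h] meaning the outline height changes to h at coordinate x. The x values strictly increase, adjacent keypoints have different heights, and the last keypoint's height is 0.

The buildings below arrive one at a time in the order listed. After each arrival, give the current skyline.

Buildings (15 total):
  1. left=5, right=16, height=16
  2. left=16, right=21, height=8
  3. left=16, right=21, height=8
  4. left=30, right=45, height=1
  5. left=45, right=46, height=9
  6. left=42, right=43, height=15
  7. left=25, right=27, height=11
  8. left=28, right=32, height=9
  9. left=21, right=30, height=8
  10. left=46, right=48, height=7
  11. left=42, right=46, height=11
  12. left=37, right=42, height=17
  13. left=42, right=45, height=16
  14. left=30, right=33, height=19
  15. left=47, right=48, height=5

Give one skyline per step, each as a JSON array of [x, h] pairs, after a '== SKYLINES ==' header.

== SKYLINES ==
[[5,16],[16,0]]
[[5,16],[16,8],[21,0]]
[[5,16],[16,8],[21,0]]
[[5,16],[16,8],[21,0],[30,1],[45,0]]
[[5,16],[16,8],[21,0],[30,1],[45,9],[46,0]]
[[5,16],[16,8],[21,0],[30,1],[42,15],[43,1],[45,9],[46,0]]
[[5,16],[16,8],[21,0],[25,11],[27,0],[30,1],[42,15],[43,1],[45,9],[46,0]]
[[5,16],[16,8],[21,0],[25,11],[27,0],[28,9],[32,1],[42,15],[43,1],[45,9],[46,0]]
[[5,16],[16,8],[25,11],[27,8],[28,9],[32,1],[42,15],[43,1],[45,9],[46,0]]
[[5,16],[16,8],[25,11],[27,8],[28,9],[32,1],[42,15],[43,1],[45,9],[46,7],[48,0]]
[[5,16],[16,8],[25,11],[27,8],[28,9],[32,1],[42,15],[43,11],[46,7],[48,0]]
[[5,16],[16,8],[25,11],[27,8],[28,9],[32,1],[37,17],[42,15],[43,11],[46,7],[48,0]]
[[5,16],[16,8],[25,11],[27,8],[28,9],[32,1],[37,17],[42,16],[45,11],[46,7],[48,0]]
[[5,16],[16,8],[25,11],[27,8],[28,9],[30,19],[33,1],[37,17],[42,16],[45,11],[46,7],[48,0]]
[[5,16],[16,8],[25,11],[27,8],[28,9],[30,19],[33,1],[37,17],[42,16],[45,11],[46,7],[48,0]]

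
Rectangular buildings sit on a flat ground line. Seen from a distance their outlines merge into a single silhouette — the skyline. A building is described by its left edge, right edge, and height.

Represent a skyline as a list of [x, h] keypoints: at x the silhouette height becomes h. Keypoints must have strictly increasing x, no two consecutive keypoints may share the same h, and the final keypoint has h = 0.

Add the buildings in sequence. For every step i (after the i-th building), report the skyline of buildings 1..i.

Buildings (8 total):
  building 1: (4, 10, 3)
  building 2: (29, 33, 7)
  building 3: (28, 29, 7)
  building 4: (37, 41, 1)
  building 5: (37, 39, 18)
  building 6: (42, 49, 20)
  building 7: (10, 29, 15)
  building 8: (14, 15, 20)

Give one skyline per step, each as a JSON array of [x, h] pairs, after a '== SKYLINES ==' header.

== SKYLINES ==
[[4,3],[10,0]]
[[4,3],[10,0],[29,7],[33,0]]
[[4,3],[10,0],[28,7],[33,0]]
[[4,3],[10,0],[28,7],[33,0],[37,1],[41,0]]
[[4,3],[10,0],[28,7],[33,0],[37,18],[39,1],[41,0]]
[[4,3],[10,0],[28,7],[33,0],[37,18],[39,1],[41,0],[42,20],[49,0]]
[[4,3],[10,15],[29,7],[33,0],[37,18],[39,1],[41,0],[42,20],[49,0]]
[[4,3],[10,15],[14,20],[15,15],[29,7],[33,0],[37,18],[39,1],[41,0],[42,20],[49,0]]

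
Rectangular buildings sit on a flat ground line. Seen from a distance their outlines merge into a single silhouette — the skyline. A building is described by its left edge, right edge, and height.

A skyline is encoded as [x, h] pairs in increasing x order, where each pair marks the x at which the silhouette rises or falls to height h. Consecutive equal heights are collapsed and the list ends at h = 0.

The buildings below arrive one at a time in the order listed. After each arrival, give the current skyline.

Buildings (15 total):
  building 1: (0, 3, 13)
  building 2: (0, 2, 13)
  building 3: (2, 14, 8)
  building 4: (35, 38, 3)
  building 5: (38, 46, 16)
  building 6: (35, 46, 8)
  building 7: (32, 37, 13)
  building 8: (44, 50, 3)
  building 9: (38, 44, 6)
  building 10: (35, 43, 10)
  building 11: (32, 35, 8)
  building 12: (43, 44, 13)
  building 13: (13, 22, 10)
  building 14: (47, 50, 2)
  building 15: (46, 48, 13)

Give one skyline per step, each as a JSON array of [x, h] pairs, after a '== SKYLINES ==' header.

== SKYLINES ==
[[0,13],[3,0]]
[[0,13],[3,0]]
[[0,13],[3,8],[14,0]]
[[0,13],[3,8],[14,0],[35,3],[38,0]]
[[0,13],[3,8],[14,0],[35,3],[38,16],[46,0]]
[[0,13],[3,8],[14,0],[35,8],[38,16],[46,0]]
[[0,13],[3,8],[14,0],[32,13],[37,8],[38,16],[46,0]]
[[0,13],[3,8],[14,0],[32,13],[37,8],[38,16],[46,3],[50,0]]
[[0,13],[3,8],[14,0],[32,13],[37,8],[38,16],[46,3],[50,0]]
[[0,13],[3,8],[14,0],[32,13],[37,10],[38,16],[46,3],[50,0]]
[[0,13],[3,8],[14,0],[32,13],[37,10],[38,16],[46,3],[50,0]]
[[0,13],[3,8],[14,0],[32,13],[37,10],[38,16],[46,3],[50,0]]
[[0,13],[3,8],[13,10],[22,0],[32,13],[37,10],[38,16],[46,3],[50,0]]
[[0,13],[3,8],[13,10],[22,0],[32,13],[37,10],[38,16],[46,3],[50,0]]
[[0,13],[3,8],[13,10],[22,0],[32,13],[37,10],[38,16],[46,13],[48,3],[50,0]]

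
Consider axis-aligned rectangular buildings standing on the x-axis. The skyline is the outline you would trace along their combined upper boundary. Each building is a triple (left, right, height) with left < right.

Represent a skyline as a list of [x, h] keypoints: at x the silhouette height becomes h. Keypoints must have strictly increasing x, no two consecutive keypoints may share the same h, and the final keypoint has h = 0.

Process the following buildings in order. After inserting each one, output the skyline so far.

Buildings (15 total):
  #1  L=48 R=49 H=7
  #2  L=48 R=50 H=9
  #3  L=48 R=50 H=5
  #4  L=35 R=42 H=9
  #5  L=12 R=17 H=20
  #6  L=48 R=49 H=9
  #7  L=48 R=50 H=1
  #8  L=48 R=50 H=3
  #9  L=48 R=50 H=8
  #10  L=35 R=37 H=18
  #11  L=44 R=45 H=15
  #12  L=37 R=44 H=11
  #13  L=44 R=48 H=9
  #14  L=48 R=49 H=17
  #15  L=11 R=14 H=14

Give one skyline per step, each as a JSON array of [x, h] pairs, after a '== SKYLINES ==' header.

== SKYLINES ==
[[48,7],[49,0]]
[[48,9],[50,0]]
[[48,9],[50,0]]
[[35,9],[42,0],[48,9],[50,0]]
[[12,20],[17,0],[35,9],[42,0],[48,9],[50,0]]
[[12,20],[17,0],[35,9],[42,0],[48,9],[50,0]]
[[12,20],[17,0],[35,9],[42,0],[48,9],[50,0]]
[[12,20],[17,0],[35,9],[42,0],[48,9],[50,0]]
[[12,20],[17,0],[35,9],[42,0],[48,9],[50,0]]
[[12,20],[17,0],[35,18],[37,9],[42,0],[48,9],[50,0]]
[[12,20],[17,0],[35,18],[37,9],[42,0],[44,15],[45,0],[48,9],[50,0]]
[[12,20],[17,0],[35,18],[37,11],[44,15],[45,0],[48,9],[50,0]]
[[12,20],[17,0],[35,18],[37,11],[44,15],[45,9],[50,0]]
[[12,20],[17,0],[35,18],[37,11],[44,15],[45,9],[48,17],[49,9],[50,0]]
[[11,14],[12,20],[17,0],[35,18],[37,11],[44,15],[45,9],[48,17],[49,9],[50,0]]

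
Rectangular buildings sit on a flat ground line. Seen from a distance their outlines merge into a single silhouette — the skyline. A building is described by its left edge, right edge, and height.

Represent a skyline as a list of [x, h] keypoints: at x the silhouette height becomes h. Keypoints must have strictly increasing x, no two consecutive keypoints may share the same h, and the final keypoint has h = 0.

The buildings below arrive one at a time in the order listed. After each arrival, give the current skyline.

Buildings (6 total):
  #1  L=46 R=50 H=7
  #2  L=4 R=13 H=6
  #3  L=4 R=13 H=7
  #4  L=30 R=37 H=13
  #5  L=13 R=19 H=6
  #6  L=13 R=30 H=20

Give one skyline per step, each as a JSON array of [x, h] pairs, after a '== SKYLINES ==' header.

== SKYLINES ==
[[46,7],[50,0]]
[[4,6],[13,0],[46,7],[50,0]]
[[4,7],[13,0],[46,7],[50,0]]
[[4,7],[13,0],[30,13],[37,0],[46,7],[50,0]]
[[4,7],[13,6],[19,0],[30,13],[37,0],[46,7],[50,0]]
[[4,7],[13,20],[30,13],[37,0],[46,7],[50,0]]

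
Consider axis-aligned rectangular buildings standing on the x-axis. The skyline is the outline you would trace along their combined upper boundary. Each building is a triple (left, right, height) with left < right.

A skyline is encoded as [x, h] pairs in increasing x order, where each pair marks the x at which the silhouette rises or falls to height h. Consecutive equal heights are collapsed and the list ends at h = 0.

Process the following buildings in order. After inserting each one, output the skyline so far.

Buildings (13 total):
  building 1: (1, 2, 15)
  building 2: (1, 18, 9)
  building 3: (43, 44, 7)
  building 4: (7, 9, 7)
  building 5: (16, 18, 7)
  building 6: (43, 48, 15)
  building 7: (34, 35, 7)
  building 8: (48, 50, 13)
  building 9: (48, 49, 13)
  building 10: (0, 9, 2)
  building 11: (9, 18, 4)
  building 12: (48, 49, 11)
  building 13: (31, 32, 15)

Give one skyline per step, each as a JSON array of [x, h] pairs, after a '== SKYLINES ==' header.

== SKYLINES ==
[[1,15],[2,0]]
[[1,15],[2,9],[18,0]]
[[1,15],[2,9],[18,0],[43,7],[44,0]]
[[1,15],[2,9],[18,0],[43,7],[44,0]]
[[1,15],[2,9],[18,0],[43,7],[44,0]]
[[1,15],[2,9],[18,0],[43,15],[48,0]]
[[1,15],[2,9],[18,0],[34,7],[35,0],[43,15],[48,0]]
[[1,15],[2,9],[18,0],[34,7],[35,0],[43,15],[48,13],[50,0]]
[[1,15],[2,9],[18,0],[34,7],[35,0],[43,15],[48,13],[50,0]]
[[0,2],[1,15],[2,9],[18,0],[34,7],[35,0],[43,15],[48,13],[50,0]]
[[0,2],[1,15],[2,9],[18,0],[34,7],[35,0],[43,15],[48,13],[50,0]]
[[0,2],[1,15],[2,9],[18,0],[34,7],[35,0],[43,15],[48,13],[50,0]]
[[0,2],[1,15],[2,9],[18,0],[31,15],[32,0],[34,7],[35,0],[43,15],[48,13],[50,0]]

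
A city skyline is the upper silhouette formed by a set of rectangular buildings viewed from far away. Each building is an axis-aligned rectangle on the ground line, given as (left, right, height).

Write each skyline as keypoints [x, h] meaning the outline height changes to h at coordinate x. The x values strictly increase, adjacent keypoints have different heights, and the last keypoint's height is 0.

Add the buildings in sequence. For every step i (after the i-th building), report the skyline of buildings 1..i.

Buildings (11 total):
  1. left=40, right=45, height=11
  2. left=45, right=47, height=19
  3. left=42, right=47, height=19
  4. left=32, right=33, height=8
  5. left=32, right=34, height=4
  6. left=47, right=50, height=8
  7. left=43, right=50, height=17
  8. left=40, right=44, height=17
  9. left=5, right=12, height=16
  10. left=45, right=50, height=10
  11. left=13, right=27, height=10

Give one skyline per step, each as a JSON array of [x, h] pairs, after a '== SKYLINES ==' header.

== SKYLINES ==
[[40,11],[45,0]]
[[40,11],[45,19],[47,0]]
[[40,11],[42,19],[47,0]]
[[32,8],[33,0],[40,11],[42,19],[47,0]]
[[32,8],[33,4],[34,0],[40,11],[42,19],[47,0]]
[[32,8],[33,4],[34,0],[40,11],[42,19],[47,8],[50,0]]
[[32,8],[33,4],[34,0],[40,11],[42,19],[47,17],[50,0]]
[[32,8],[33,4],[34,0],[40,17],[42,19],[47,17],[50,0]]
[[5,16],[12,0],[32,8],[33,4],[34,0],[40,17],[42,19],[47,17],[50,0]]
[[5,16],[12,0],[32,8],[33,4],[34,0],[40,17],[42,19],[47,17],[50,0]]
[[5,16],[12,0],[13,10],[27,0],[32,8],[33,4],[34,0],[40,17],[42,19],[47,17],[50,0]]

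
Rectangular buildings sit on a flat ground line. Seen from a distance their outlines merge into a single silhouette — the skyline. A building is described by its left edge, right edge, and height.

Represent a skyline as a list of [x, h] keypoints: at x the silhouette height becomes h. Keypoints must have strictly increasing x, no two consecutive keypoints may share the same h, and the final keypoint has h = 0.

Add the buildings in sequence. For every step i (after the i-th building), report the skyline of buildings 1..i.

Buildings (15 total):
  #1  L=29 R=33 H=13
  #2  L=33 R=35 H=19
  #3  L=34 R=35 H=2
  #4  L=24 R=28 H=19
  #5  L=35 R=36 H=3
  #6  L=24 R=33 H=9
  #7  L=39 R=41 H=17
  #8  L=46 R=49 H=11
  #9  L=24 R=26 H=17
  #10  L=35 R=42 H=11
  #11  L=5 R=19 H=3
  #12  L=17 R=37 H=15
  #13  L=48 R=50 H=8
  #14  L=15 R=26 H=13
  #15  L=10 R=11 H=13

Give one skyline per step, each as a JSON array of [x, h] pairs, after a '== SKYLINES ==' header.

== SKYLINES ==
[[29,13],[33,0]]
[[29,13],[33,19],[35,0]]
[[29,13],[33,19],[35,0]]
[[24,19],[28,0],[29,13],[33,19],[35,0]]
[[24,19],[28,0],[29,13],[33,19],[35,3],[36,0]]
[[24,19],[28,9],[29,13],[33,19],[35,3],[36,0]]
[[24,19],[28,9],[29,13],[33,19],[35,3],[36,0],[39,17],[41,0]]
[[24,19],[28,9],[29,13],[33,19],[35,3],[36,0],[39,17],[41,0],[46,11],[49,0]]
[[24,19],[28,9],[29,13],[33,19],[35,3],[36,0],[39,17],[41,0],[46,11],[49,0]]
[[24,19],[28,9],[29,13],[33,19],[35,11],[39,17],[41,11],[42,0],[46,11],[49,0]]
[[5,3],[19,0],[24,19],[28,9],[29,13],[33,19],[35,11],[39,17],[41,11],[42,0],[46,11],[49,0]]
[[5,3],[17,15],[24,19],[28,15],[33,19],[35,15],[37,11],[39,17],[41,11],[42,0],[46,11],[49,0]]
[[5,3],[17,15],[24,19],[28,15],[33,19],[35,15],[37,11],[39,17],[41,11],[42,0],[46,11],[49,8],[50,0]]
[[5,3],[15,13],[17,15],[24,19],[28,15],[33,19],[35,15],[37,11],[39,17],[41,11],[42,0],[46,11],[49,8],[50,0]]
[[5,3],[10,13],[11,3],[15,13],[17,15],[24,19],[28,15],[33,19],[35,15],[37,11],[39,17],[41,11],[42,0],[46,11],[49,8],[50,0]]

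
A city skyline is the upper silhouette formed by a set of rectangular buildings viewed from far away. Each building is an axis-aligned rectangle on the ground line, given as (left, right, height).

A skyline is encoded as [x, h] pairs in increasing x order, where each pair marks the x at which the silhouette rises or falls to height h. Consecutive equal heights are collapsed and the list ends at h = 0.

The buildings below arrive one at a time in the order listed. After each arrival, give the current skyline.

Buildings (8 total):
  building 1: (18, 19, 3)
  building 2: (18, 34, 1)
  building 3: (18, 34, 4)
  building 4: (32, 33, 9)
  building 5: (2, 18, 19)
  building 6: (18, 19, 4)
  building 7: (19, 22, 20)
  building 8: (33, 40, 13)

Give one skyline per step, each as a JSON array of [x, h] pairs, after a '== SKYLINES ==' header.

== SKYLINES ==
[[18,3],[19,0]]
[[18,3],[19,1],[34,0]]
[[18,4],[34,0]]
[[18,4],[32,9],[33,4],[34,0]]
[[2,19],[18,4],[32,9],[33,4],[34,0]]
[[2,19],[18,4],[32,9],[33,4],[34,0]]
[[2,19],[18,4],[19,20],[22,4],[32,9],[33,4],[34,0]]
[[2,19],[18,4],[19,20],[22,4],[32,9],[33,13],[40,0]]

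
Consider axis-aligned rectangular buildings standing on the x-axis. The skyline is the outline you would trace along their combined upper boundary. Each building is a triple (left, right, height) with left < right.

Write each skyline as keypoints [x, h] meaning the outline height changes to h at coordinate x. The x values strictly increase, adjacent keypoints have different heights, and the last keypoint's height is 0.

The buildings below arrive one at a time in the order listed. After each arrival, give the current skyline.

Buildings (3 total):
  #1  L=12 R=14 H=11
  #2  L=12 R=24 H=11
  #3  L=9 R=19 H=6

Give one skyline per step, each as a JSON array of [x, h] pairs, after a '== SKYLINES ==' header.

== SKYLINES ==
[[12,11],[14,0]]
[[12,11],[24,0]]
[[9,6],[12,11],[24,0]]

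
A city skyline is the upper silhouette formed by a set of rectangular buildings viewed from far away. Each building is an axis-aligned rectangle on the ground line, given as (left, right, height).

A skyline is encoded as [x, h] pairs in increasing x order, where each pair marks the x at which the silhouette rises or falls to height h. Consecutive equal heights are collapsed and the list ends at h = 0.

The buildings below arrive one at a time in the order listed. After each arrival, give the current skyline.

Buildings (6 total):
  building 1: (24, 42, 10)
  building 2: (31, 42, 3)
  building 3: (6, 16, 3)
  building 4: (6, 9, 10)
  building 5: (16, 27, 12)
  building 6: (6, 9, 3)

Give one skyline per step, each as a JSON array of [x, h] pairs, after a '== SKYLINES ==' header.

== SKYLINES ==
[[24,10],[42,0]]
[[24,10],[42,0]]
[[6,3],[16,0],[24,10],[42,0]]
[[6,10],[9,3],[16,0],[24,10],[42,0]]
[[6,10],[9,3],[16,12],[27,10],[42,0]]
[[6,10],[9,3],[16,12],[27,10],[42,0]]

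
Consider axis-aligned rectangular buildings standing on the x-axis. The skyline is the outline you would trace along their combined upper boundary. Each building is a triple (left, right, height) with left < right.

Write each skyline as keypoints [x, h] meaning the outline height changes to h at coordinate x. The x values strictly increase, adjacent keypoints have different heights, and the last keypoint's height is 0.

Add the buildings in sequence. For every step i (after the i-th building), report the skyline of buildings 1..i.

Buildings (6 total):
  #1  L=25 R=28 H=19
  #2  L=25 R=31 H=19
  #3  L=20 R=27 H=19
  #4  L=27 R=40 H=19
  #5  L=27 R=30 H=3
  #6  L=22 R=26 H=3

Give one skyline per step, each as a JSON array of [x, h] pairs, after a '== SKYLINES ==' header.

== SKYLINES ==
[[25,19],[28,0]]
[[25,19],[31,0]]
[[20,19],[31,0]]
[[20,19],[40,0]]
[[20,19],[40,0]]
[[20,19],[40,0]]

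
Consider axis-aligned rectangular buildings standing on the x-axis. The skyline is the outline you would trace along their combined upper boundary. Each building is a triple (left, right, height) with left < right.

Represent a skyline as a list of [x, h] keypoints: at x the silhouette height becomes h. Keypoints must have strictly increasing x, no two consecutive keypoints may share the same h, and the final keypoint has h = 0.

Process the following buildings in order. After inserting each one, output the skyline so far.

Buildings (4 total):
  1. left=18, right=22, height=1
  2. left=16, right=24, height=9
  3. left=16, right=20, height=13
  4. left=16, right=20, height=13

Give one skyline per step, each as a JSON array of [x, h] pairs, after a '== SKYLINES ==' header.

== SKYLINES ==
[[18,1],[22,0]]
[[16,9],[24,0]]
[[16,13],[20,9],[24,0]]
[[16,13],[20,9],[24,0]]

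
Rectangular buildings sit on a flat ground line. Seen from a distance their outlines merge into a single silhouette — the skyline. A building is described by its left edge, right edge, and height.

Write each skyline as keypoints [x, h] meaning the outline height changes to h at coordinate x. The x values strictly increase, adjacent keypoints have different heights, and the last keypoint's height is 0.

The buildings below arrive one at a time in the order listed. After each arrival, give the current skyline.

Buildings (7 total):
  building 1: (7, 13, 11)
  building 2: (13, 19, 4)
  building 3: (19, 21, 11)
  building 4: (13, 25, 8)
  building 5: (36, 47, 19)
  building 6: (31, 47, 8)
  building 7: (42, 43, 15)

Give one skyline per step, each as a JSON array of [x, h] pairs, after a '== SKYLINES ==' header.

== SKYLINES ==
[[7,11],[13,0]]
[[7,11],[13,4],[19,0]]
[[7,11],[13,4],[19,11],[21,0]]
[[7,11],[13,8],[19,11],[21,8],[25,0]]
[[7,11],[13,8],[19,11],[21,8],[25,0],[36,19],[47,0]]
[[7,11],[13,8],[19,11],[21,8],[25,0],[31,8],[36,19],[47,0]]
[[7,11],[13,8],[19,11],[21,8],[25,0],[31,8],[36,19],[47,0]]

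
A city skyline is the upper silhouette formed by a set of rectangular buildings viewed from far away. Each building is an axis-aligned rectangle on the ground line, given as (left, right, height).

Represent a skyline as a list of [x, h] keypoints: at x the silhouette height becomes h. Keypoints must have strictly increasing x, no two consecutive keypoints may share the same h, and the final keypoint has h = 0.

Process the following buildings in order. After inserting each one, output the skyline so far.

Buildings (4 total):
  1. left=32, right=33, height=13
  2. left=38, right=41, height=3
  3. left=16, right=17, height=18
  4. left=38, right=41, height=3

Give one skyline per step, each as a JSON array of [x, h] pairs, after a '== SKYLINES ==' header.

== SKYLINES ==
[[32,13],[33,0]]
[[32,13],[33,0],[38,3],[41,0]]
[[16,18],[17,0],[32,13],[33,0],[38,3],[41,0]]
[[16,18],[17,0],[32,13],[33,0],[38,3],[41,0]]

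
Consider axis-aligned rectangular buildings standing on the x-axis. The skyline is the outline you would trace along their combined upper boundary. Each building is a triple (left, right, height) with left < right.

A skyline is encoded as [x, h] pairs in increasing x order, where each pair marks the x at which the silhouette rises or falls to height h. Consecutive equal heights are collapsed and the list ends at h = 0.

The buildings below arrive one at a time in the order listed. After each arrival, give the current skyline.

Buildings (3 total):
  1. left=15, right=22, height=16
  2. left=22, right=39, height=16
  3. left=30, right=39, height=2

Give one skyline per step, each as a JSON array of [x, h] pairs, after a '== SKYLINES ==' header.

== SKYLINES ==
[[15,16],[22,0]]
[[15,16],[39,0]]
[[15,16],[39,0]]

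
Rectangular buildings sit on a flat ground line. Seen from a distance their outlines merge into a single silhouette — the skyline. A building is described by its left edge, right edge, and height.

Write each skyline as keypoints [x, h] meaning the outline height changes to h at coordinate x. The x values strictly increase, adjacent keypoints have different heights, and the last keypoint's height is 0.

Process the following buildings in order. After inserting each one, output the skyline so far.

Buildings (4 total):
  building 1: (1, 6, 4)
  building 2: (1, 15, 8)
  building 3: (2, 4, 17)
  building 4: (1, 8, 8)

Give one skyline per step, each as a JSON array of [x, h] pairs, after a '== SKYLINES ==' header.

== SKYLINES ==
[[1,4],[6,0]]
[[1,8],[15,0]]
[[1,8],[2,17],[4,8],[15,0]]
[[1,8],[2,17],[4,8],[15,0]]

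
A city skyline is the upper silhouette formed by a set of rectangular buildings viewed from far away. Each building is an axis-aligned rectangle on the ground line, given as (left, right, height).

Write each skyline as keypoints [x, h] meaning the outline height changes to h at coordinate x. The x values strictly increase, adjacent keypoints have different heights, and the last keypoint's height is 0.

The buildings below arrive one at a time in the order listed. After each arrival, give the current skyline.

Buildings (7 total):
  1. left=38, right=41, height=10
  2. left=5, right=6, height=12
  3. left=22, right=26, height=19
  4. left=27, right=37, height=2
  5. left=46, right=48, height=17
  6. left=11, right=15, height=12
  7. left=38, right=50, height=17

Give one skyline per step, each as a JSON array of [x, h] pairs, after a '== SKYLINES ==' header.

== SKYLINES ==
[[38,10],[41,0]]
[[5,12],[6,0],[38,10],[41,0]]
[[5,12],[6,0],[22,19],[26,0],[38,10],[41,0]]
[[5,12],[6,0],[22,19],[26,0],[27,2],[37,0],[38,10],[41,0]]
[[5,12],[6,0],[22,19],[26,0],[27,2],[37,0],[38,10],[41,0],[46,17],[48,0]]
[[5,12],[6,0],[11,12],[15,0],[22,19],[26,0],[27,2],[37,0],[38,10],[41,0],[46,17],[48,0]]
[[5,12],[6,0],[11,12],[15,0],[22,19],[26,0],[27,2],[37,0],[38,17],[50,0]]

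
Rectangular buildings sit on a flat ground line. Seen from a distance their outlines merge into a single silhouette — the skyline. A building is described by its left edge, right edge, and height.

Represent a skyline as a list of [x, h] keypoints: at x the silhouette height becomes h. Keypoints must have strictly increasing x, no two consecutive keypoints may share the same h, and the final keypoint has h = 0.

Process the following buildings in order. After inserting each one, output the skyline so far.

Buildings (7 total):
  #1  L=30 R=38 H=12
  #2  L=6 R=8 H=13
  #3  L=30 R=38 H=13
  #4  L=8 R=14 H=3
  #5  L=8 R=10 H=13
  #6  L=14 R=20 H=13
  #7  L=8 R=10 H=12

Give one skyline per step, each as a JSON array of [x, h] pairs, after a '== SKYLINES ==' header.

== SKYLINES ==
[[30,12],[38,0]]
[[6,13],[8,0],[30,12],[38,0]]
[[6,13],[8,0],[30,13],[38,0]]
[[6,13],[8,3],[14,0],[30,13],[38,0]]
[[6,13],[10,3],[14,0],[30,13],[38,0]]
[[6,13],[10,3],[14,13],[20,0],[30,13],[38,0]]
[[6,13],[10,3],[14,13],[20,0],[30,13],[38,0]]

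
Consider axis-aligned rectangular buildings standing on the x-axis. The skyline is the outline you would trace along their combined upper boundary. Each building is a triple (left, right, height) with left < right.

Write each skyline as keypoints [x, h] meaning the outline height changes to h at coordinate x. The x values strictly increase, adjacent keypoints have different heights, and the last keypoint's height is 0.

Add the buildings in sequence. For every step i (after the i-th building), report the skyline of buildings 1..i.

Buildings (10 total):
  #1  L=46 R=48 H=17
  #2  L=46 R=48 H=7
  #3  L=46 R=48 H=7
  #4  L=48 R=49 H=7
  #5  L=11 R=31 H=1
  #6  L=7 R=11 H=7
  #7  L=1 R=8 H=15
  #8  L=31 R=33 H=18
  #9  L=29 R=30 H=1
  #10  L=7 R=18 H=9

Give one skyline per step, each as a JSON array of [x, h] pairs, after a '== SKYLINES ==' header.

== SKYLINES ==
[[46,17],[48,0]]
[[46,17],[48,0]]
[[46,17],[48,0]]
[[46,17],[48,7],[49,0]]
[[11,1],[31,0],[46,17],[48,7],[49,0]]
[[7,7],[11,1],[31,0],[46,17],[48,7],[49,0]]
[[1,15],[8,7],[11,1],[31,0],[46,17],[48,7],[49,0]]
[[1,15],[8,7],[11,1],[31,18],[33,0],[46,17],[48,7],[49,0]]
[[1,15],[8,7],[11,1],[31,18],[33,0],[46,17],[48,7],[49,0]]
[[1,15],[8,9],[18,1],[31,18],[33,0],[46,17],[48,7],[49,0]]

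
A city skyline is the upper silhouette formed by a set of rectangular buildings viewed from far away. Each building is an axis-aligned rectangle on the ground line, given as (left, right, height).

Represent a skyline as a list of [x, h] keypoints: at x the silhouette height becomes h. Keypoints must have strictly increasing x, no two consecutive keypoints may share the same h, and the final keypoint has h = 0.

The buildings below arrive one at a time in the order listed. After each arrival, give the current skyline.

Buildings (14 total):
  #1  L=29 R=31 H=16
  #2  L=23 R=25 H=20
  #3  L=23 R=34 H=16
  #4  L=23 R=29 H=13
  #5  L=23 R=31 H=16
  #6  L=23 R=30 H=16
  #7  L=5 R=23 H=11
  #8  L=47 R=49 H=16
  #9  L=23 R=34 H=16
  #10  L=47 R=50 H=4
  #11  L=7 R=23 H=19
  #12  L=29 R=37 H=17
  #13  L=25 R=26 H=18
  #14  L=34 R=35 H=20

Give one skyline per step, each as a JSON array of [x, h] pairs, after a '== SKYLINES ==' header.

== SKYLINES ==
[[29,16],[31,0]]
[[23,20],[25,0],[29,16],[31,0]]
[[23,20],[25,16],[34,0]]
[[23,20],[25,16],[34,0]]
[[23,20],[25,16],[34,0]]
[[23,20],[25,16],[34,0]]
[[5,11],[23,20],[25,16],[34,0]]
[[5,11],[23,20],[25,16],[34,0],[47,16],[49,0]]
[[5,11],[23,20],[25,16],[34,0],[47,16],[49,0]]
[[5,11],[23,20],[25,16],[34,0],[47,16],[49,4],[50,0]]
[[5,11],[7,19],[23,20],[25,16],[34,0],[47,16],[49,4],[50,0]]
[[5,11],[7,19],[23,20],[25,16],[29,17],[37,0],[47,16],[49,4],[50,0]]
[[5,11],[7,19],[23,20],[25,18],[26,16],[29,17],[37,0],[47,16],[49,4],[50,0]]
[[5,11],[7,19],[23,20],[25,18],[26,16],[29,17],[34,20],[35,17],[37,0],[47,16],[49,4],[50,0]]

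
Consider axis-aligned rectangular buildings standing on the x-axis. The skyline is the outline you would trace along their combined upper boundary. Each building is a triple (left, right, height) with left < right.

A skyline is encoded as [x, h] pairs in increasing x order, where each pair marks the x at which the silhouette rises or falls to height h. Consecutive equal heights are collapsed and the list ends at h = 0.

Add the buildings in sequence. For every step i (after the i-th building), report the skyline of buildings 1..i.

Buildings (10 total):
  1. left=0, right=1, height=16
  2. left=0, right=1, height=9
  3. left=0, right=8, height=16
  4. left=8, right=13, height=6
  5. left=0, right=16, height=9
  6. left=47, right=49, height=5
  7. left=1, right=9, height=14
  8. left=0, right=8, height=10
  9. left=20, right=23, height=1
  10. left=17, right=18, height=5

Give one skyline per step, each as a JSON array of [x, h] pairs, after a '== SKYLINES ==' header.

== SKYLINES ==
[[0,16],[1,0]]
[[0,16],[1,0]]
[[0,16],[8,0]]
[[0,16],[8,6],[13,0]]
[[0,16],[8,9],[16,0]]
[[0,16],[8,9],[16,0],[47,5],[49,0]]
[[0,16],[8,14],[9,9],[16,0],[47,5],[49,0]]
[[0,16],[8,14],[9,9],[16,0],[47,5],[49,0]]
[[0,16],[8,14],[9,9],[16,0],[20,1],[23,0],[47,5],[49,0]]
[[0,16],[8,14],[9,9],[16,0],[17,5],[18,0],[20,1],[23,0],[47,5],[49,0]]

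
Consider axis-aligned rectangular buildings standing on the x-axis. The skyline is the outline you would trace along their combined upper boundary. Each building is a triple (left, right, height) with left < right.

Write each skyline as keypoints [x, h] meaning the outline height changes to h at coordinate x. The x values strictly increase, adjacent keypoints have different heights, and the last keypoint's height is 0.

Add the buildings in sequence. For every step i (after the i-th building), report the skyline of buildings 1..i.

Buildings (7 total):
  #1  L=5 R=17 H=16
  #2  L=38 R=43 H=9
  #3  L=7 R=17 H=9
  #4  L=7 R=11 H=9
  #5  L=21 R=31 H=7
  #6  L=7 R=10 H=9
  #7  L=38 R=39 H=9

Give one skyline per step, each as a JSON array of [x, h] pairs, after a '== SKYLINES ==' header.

== SKYLINES ==
[[5,16],[17,0]]
[[5,16],[17,0],[38,9],[43,0]]
[[5,16],[17,0],[38,9],[43,0]]
[[5,16],[17,0],[38,9],[43,0]]
[[5,16],[17,0],[21,7],[31,0],[38,9],[43,0]]
[[5,16],[17,0],[21,7],[31,0],[38,9],[43,0]]
[[5,16],[17,0],[21,7],[31,0],[38,9],[43,0]]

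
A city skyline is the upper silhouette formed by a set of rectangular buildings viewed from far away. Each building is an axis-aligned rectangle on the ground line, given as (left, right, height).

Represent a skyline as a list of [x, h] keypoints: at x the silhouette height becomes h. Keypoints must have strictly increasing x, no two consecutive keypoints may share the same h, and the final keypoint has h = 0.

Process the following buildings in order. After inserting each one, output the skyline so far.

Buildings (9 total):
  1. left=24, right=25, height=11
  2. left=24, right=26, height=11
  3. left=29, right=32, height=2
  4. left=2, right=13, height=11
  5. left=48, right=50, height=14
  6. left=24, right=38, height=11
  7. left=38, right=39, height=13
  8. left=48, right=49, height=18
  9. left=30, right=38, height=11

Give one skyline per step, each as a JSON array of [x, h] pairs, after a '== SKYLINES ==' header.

== SKYLINES ==
[[24,11],[25,0]]
[[24,11],[26,0]]
[[24,11],[26,0],[29,2],[32,0]]
[[2,11],[13,0],[24,11],[26,0],[29,2],[32,0]]
[[2,11],[13,0],[24,11],[26,0],[29,2],[32,0],[48,14],[50,0]]
[[2,11],[13,0],[24,11],[38,0],[48,14],[50,0]]
[[2,11],[13,0],[24,11],[38,13],[39,0],[48,14],[50,0]]
[[2,11],[13,0],[24,11],[38,13],[39,0],[48,18],[49,14],[50,0]]
[[2,11],[13,0],[24,11],[38,13],[39,0],[48,18],[49,14],[50,0]]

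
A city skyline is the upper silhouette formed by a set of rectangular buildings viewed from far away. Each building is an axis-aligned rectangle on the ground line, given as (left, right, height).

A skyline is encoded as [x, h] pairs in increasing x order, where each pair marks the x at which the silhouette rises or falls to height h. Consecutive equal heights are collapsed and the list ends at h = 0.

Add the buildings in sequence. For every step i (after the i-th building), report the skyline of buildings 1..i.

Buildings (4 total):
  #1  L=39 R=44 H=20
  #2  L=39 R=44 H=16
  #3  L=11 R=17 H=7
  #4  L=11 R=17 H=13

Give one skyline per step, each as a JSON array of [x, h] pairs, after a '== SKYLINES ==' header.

== SKYLINES ==
[[39,20],[44,0]]
[[39,20],[44,0]]
[[11,7],[17,0],[39,20],[44,0]]
[[11,13],[17,0],[39,20],[44,0]]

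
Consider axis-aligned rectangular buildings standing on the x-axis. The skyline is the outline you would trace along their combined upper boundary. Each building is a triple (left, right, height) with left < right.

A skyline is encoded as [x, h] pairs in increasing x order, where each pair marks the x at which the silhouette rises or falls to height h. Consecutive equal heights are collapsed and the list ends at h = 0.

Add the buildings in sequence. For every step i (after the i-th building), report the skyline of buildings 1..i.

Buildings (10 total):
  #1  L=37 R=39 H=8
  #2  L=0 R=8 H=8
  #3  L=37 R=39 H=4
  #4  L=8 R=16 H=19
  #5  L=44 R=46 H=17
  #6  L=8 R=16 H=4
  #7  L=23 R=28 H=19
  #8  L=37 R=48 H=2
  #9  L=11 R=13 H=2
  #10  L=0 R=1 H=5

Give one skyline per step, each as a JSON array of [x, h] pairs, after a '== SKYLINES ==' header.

== SKYLINES ==
[[37,8],[39,0]]
[[0,8],[8,0],[37,8],[39,0]]
[[0,8],[8,0],[37,8],[39,0]]
[[0,8],[8,19],[16,0],[37,8],[39,0]]
[[0,8],[8,19],[16,0],[37,8],[39,0],[44,17],[46,0]]
[[0,8],[8,19],[16,0],[37,8],[39,0],[44,17],[46,0]]
[[0,8],[8,19],[16,0],[23,19],[28,0],[37,8],[39,0],[44,17],[46,0]]
[[0,8],[8,19],[16,0],[23,19],[28,0],[37,8],[39,2],[44,17],[46,2],[48,0]]
[[0,8],[8,19],[16,0],[23,19],[28,0],[37,8],[39,2],[44,17],[46,2],[48,0]]
[[0,8],[8,19],[16,0],[23,19],[28,0],[37,8],[39,2],[44,17],[46,2],[48,0]]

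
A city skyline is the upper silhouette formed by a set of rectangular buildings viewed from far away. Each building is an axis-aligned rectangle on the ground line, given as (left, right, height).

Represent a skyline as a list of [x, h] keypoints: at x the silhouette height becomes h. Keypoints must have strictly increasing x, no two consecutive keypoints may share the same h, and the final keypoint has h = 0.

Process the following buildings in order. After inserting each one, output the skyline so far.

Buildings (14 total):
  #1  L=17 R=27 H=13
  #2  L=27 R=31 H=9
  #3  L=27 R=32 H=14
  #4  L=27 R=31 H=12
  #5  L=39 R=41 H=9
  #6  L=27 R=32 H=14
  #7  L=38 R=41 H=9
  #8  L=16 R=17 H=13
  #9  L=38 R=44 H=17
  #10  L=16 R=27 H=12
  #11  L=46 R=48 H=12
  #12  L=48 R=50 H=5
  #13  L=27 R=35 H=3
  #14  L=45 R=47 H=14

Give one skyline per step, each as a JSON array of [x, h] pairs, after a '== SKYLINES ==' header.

== SKYLINES ==
[[17,13],[27,0]]
[[17,13],[27,9],[31,0]]
[[17,13],[27,14],[32,0]]
[[17,13],[27,14],[32,0]]
[[17,13],[27,14],[32,0],[39,9],[41,0]]
[[17,13],[27,14],[32,0],[39,9],[41,0]]
[[17,13],[27,14],[32,0],[38,9],[41,0]]
[[16,13],[27,14],[32,0],[38,9],[41,0]]
[[16,13],[27,14],[32,0],[38,17],[44,0]]
[[16,13],[27,14],[32,0],[38,17],[44,0]]
[[16,13],[27,14],[32,0],[38,17],[44,0],[46,12],[48,0]]
[[16,13],[27,14],[32,0],[38,17],[44,0],[46,12],[48,5],[50,0]]
[[16,13],[27,14],[32,3],[35,0],[38,17],[44,0],[46,12],[48,5],[50,0]]
[[16,13],[27,14],[32,3],[35,0],[38,17],[44,0],[45,14],[47,12],[48,5],[50,0]]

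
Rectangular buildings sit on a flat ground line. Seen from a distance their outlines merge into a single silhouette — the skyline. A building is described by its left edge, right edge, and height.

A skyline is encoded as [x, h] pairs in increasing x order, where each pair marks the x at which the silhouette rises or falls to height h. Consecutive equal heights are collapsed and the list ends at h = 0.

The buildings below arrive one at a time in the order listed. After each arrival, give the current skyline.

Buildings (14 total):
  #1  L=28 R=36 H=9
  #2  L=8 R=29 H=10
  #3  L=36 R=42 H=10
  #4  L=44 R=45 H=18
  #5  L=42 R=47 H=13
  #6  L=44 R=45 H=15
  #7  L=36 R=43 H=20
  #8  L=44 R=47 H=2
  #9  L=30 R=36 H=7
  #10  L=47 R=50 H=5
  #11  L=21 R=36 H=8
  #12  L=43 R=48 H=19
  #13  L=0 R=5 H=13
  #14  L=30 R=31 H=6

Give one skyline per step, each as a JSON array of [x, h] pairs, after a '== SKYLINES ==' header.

== SKYLINES ==
[[28,9],[36,0]]
[[8,10],[29,9],[36,0]]
[[8,10],[29,9],[36,10],[42,0]]
[[8,10],[29,9],[36,10],[42,0],[44,18],[45,0]]
[[8,10],[29,9],[36,10],[42,13],[44,18],[45,13],[47,0]]
[[8,10],[29,9],[36,10],[42,13],[44,18],[45,13],[47,0]]
[[8,10],[29,9],[36,20],[43,13],[44,18],[45,13],[47,0]]
[[8,10],[29,9],[36,20],[43,13],[44,18],[45,13],[47,0]]
[[8,10],[29,9],[36,20],[43,13],[44,18],[45,13],[47,0]]
[[8,10],[29,9],[36,20],[43,13],[44,18],[45,13],[47,5],[50,0]]
[[8,10],[29,9],[36,20],[43,13],[44,18],[45,13],[47,5],[50,0]]
[[8,10],[29,9],[36,20],[43,19],[48,5],[50,0]]
[[0,13],[5,0],[8,10],[29,9],[36,20],[43,19],[48,5],[50,0]]
[[0,13],[5,0],[8,10],[29,9],[36,20],[43,19],[48,5],[50,0]]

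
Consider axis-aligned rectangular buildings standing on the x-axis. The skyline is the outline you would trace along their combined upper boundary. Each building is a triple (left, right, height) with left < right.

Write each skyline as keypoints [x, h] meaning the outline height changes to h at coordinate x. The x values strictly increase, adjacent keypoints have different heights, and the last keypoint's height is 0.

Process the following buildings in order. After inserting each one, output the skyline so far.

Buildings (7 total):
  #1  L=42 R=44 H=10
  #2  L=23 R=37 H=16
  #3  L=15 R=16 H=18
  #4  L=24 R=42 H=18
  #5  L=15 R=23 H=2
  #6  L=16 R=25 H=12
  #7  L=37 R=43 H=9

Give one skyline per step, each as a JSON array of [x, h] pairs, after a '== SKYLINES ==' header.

== SKYLINES ==
[[42,10],[44,0]]
[[23,16],[37,0],[42,10],[44,0]]
[[15,18],[16,0],[23,16],[37,0],[42,10],[44,0]]
[[15,18],[16,0],[23,16],[24,18],[42,10],[44,0]]
[[15,18],[16,2],[23,16],[24,18],[42,10],[44,0]]
[[15,18],[16,12],[23,16],[24,18],[42,10],[44,0]]
[[15,18],[16,12],[23,16],[24,18],[42,10],[44,0]]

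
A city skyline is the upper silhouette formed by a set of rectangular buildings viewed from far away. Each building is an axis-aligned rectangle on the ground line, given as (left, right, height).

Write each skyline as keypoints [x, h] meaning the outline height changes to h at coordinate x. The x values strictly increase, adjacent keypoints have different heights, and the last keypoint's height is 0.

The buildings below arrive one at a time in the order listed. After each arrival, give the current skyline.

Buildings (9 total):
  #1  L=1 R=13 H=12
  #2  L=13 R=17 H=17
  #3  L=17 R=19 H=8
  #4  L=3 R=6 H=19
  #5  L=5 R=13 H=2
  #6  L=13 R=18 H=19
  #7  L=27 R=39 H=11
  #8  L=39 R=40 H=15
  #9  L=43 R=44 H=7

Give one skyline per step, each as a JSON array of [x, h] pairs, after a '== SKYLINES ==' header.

== SKYLINES ==
[[1,12],[13,0]]
[[1,12],[13,17],[17,0]]
[[1,12],[13,17],[17,8],[19,0]]
[[1,12],[3,19],[6,12],[13,17],[17,8],[19,0]]
[[1,12],[3,19],[6,12],[13,17],[17,8],[19,0]]
[[1,12],[3,19],[6,12],[13,19],[18,8],[19,0]]
[[1,12],[3,19],[6,12],[13,19],[18,8],[19,0],[27,11],[39,0]]
[[1,12],[3,19],[6,12],[13,19],[18,8],[19,0],[27,11],[39,15],[40,0]]
[[1,12],[3,19],[6,12],[13,19],[18,8],[19,0],[27,11],[39,15],[40,0],[43,7],[44,0]]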